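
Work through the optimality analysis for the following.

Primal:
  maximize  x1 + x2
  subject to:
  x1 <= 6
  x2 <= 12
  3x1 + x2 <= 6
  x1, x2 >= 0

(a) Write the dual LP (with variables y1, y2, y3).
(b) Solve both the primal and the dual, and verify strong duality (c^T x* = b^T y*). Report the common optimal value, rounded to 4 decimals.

The standard primal-dual pair for 'max c^T x s.t. A x <= b, x >= 0' is:
  Dual:  min b^T y  s.t.  A^T y >= c,  y >= 0.

So the dual LP is:
  minimize  6y1 + 12y2 + 6y3
  subject to:
    y1 + 3y3 >= 1
    y2 + y3 >= 1
    y1, y2, y3 >= 0

Solving the primal: x* = (0, 6).
  primal value c^T x* = 6.
Solving the dual: y* = (0, 0, 1).
  dual value b^T y* = 6.
Strong duality: c^T x* = b^T y*. Confirmed.

6


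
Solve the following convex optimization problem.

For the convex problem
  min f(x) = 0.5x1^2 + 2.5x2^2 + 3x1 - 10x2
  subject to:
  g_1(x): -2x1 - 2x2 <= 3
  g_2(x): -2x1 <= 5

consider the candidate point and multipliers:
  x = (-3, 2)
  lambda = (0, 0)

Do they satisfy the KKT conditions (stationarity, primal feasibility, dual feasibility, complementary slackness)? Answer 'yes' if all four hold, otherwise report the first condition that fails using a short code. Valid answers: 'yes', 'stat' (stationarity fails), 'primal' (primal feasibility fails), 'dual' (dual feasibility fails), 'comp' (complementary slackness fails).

Gradient of f: grad f(x) = Q x + c = (0, 0)
Constraint values g_i(x) = a_i^T x - b_i:
  g_1((-3, 2)) = -1
  g_2((-3, 2)) = 1
Stationarity residual: grad f(x) + sum_i lambda_i a_i = (0, 0)
  -> stationarity OK
Primal feasibility (all g_i <= 0): FAILS
Dual feasibility (all lambda_i >= 0): OK
Complementary slackness (lambda_i * g_i(x) = 0 for all i): OK

Verdict: the first failing condition is primal_feasibility -> primal.

primal


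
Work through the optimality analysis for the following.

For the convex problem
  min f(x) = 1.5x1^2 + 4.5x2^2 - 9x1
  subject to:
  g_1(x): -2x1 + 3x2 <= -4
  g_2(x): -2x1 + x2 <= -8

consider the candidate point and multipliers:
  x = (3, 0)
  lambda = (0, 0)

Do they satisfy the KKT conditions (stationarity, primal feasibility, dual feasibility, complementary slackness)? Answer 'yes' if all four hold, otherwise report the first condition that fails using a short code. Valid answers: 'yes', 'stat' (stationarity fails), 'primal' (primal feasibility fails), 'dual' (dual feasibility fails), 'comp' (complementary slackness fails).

Gradient of f: grad f(x) = Q x + c = (0, 0)
Constraint values g_i(x) = a_i^T x - b_i:
  g_1((3, 0)) = -2
  g_2((3, 0)) = 2
Stationarity residual: grad f(x) + sum_i lambda_i a_i = (0, 0)
  -> stationarity OK
Primal feasibility (all g_i <= 0): FAILS
Dual feasibility (all lambda_i >= 0): OK
Complementary slackness (lambda_i * g_i(x) = 0 for all i): OK

Verdict: the first failing condition is primal_feasibility -> primal.

primal


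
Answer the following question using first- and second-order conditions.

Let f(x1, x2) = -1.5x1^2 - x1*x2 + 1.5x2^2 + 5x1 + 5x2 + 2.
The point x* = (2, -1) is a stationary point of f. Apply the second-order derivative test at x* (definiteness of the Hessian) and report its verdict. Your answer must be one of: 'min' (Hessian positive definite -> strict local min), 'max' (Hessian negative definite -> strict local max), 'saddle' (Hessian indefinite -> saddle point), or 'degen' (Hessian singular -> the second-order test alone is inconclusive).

Compute the Hessian H = grad^2 f:
  H = [[-3, -1], [-1, 3]]
Verify stationarity: grad f(x*) = H x* + g = (0, 0).
Eigenvalues of H: -3.1623, 3.1623.
Eigenvalues have mixed signs, so H is indefinite -> x* is a saddle point.

saddle


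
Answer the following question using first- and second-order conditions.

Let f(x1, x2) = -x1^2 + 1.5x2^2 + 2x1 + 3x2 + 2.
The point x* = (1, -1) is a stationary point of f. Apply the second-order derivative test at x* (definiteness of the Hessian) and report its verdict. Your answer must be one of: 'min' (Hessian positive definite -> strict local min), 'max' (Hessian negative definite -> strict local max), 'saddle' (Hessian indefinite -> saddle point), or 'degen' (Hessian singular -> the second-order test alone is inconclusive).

Compute the Hessian H = grad^2 f:
  H = [[-2, 0], [0, 3]]
Verify stationarity: grad f(x*) = H x* + g = (0, 0).
Eigenvalues of H: -2, 3.
Eigenvalues have mixed signs, so H is indefinite -> x* is a saddle point.

saddle


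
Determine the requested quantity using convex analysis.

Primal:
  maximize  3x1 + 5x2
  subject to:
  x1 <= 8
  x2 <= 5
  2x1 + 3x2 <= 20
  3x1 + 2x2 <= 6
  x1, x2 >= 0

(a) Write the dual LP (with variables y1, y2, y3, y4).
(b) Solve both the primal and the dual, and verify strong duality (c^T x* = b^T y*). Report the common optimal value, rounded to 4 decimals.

The standard primal-dual pair for 'max c^T x s.t. A x <= b, x >= 0' is:
  Dual:  min b^T y  s.t.  A^T y >= c,  y >= 0.

So the dual LP is:
  minimize  8y1 + 5y2 + 20y3 + 6y4
  subject to:
    y1 + 2y3 + 3y4 >= 3
    y2 + 3y3 + 2y4 >= 5
    y1, y2, y3, y4 >= 0

Solving the primal: x* = (0, 3).
  primal value c^T x* = 15.
Solving the dual: y* = (0, 0, 0, 2.5).
  dual value b^T y* = 15.
Strong duality: c^T x* = b^T y*. Confirmed.

15


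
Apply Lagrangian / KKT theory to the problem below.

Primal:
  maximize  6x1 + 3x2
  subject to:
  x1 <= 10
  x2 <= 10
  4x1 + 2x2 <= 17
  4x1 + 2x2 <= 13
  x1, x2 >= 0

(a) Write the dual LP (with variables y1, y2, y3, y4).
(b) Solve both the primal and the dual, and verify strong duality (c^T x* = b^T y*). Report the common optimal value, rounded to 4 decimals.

The standard primal-dual pair for 'max c^T x s.t. A x <= b, x >= 0' is:
  Dual:  min b^T y  s.t.  A^T y >= c,  y >= 0.

So the dual LP is:
  minimize  10y1 + 10y2 + 17y3 + 13y4
  subject to:
    y1 + 4y3 + 4y4 >= 6
    y2 + 2y3 + 2y4 >= 3
    y1, y2, y3, y4 >= 0

Solving the primal: x* = (3.25, 0).
  primal value c^T x* = 19.5.
Solving the dual: y* = (0, 0, 0, 1.5).
  dual value b^T y* = 19.5.
Strong duality: c^T x* = b^T y*. Confirmed.

19.5


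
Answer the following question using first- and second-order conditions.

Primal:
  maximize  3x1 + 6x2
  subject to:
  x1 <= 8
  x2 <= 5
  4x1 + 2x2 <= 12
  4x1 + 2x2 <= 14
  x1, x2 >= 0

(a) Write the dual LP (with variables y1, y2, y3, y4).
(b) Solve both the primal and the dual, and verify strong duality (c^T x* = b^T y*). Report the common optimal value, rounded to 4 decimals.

The standard primal-dual pair for 'max c^T x s.t. A x <= b, x >= 0' is:
  Dual:  min b^T y  s.t.  A^T y >= c,  y >= 0.

So the dual LP is:
  minimize  8y1 + 5y2 + 12y3 + 14y4
  subject to:
    y1 + 4y3 + 4y4 >= 3
    y2 + 2y3 + 2y4 >= 6
    y1, y2, y3, y4 >= 0

Solving the primal: x* = (0.5, 5).
  primal value c^T x* = 31.5.
Solving the dual: y* = (0, 4.5, 0.75, 0).
  dual value b^T y* = 31.5.
Strong duality: c^T x* = b^T y*. Confirmed.

31.5


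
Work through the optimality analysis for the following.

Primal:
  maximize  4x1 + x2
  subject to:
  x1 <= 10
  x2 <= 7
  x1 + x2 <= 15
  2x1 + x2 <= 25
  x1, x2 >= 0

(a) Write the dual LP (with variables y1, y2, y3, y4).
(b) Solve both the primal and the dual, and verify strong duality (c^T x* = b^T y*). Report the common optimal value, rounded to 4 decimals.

The standard primal-dual pair for 'max c^T x s.t. A x <= b, x >= 0' is:
  Dual:  min b^T y  s.t.  A^T y >= c,  y >= 0.

So the dual LP is:
  minimize  10y1 + 7y2 + 15y3 + 25y4
  subject to:
    y1 + y3 + 2y4 >= 4
    y2 + y3 + y4 >= 1
    y1, y2, y3, y4 >= 0

Solving the primal: x* = (10, 5).
  primal value c^T x* = 45.
Solving the dual: y* = (2, 0, 0, 1).
  dual value b^T y* = 45.
Strong duality: c^T x* = b^T y*. Confirmed.

45


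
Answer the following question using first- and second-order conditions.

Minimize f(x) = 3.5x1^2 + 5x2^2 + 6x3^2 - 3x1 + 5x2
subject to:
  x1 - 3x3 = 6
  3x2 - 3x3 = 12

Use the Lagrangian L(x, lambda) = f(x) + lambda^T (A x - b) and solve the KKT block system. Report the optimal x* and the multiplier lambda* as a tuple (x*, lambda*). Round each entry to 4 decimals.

Form the Lagrangian:
  L(x, lambda) = (1/2) x^T Q x + c^T x + lambda^T (A x - b)
Stationarity (grad_x L = 0): Q x + c + A^T lambda = 0.
Primal feasibility: A x = b.

This gives the KKT block system:
  [ Q   A^T ] [ x     ]   [-c ]
  [ A    0  ] [ lambda ] = [ b ]

Solving the linear system:
  x*      = (0.2824, 2.0941, -1.9059)
  lambda* = (1.0235, -8.6471)
  f(x*)   = 53.6235

x* = (0.2824, 2.0941, -1.9059), lambda* = (1.0235, -8.6471)


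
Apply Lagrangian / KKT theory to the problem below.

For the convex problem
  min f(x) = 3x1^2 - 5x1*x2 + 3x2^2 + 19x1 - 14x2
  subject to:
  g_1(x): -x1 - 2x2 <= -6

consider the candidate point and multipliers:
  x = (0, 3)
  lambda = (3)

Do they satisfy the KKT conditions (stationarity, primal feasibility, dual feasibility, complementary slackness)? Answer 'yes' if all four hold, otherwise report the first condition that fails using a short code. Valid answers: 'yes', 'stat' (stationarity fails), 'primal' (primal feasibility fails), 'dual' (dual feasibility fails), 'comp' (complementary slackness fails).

Gradient of f: grad f(x) = Q x + c = (4, 4)
Constraint values g_i(x) = a_i^T x - b_i:
  g_1((0, 3)) = 0
Stationarity residual: grad f(x) + sum_i lambda_i a_i = (1, -2)
  -> stationarity FAILS
Primal feasibility (all g_i <= 0): OK
Dual feasibility (all lambda_i >= 0): OK
Complementary slackness (lambda_i * g_i(x) = 0 for all i): OK

Verdict: the first failing condition is stationarity -> stat.

stat


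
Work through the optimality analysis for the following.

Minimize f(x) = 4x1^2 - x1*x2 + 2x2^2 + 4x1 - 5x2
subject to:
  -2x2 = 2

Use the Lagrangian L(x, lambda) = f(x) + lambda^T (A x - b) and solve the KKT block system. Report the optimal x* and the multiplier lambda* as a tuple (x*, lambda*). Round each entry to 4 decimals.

Form the Lagrangian:
  L(x, lambda) = (1/2) x^T Q x + c^T x + lambda^T (A x - b)
Stationarity (grad_x L = 0): Q x + c + A^T lambda = 0.
Primal feasibility: A x = b.

This gives the KKT block system:
  [ Q   A^T ] [ x     ]   [-c ]
  [ A    0  ] [ lambda ] = [ b ]

Solving the linear system:
  x*      = (-0.625, -1)
  lambda* = (-4.1875)
  f(x*)   = 5.4375

x* = (-0.625, -1), lambda* = (-4.1875)


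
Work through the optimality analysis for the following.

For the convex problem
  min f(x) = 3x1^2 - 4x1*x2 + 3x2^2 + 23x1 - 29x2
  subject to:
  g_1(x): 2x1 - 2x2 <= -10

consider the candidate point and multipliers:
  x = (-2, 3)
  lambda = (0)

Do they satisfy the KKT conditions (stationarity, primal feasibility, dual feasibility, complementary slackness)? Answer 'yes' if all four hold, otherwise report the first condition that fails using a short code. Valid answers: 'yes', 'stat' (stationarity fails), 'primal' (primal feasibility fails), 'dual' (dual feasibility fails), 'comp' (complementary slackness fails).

Gradient of f: grad f(x) = Q x + c = (-1, -3)
Constraint values g_i(x) = a_i^T x - b_i:
  g_1((-2, 3)) = 0
Stationarity residual: grad f(x) + sum_i lambda_i a_i = (-1, -3)
  -> stationarity FAILS
Primal feasibility (all g_i <= 0): OK
Dual feasibility (all lambda_i >= 0): OK
Complementary slackness (lambda_i * g_i(x) = 0 for all i): OK

Verdict: the first failing condition is stationarity -> stat.

stat


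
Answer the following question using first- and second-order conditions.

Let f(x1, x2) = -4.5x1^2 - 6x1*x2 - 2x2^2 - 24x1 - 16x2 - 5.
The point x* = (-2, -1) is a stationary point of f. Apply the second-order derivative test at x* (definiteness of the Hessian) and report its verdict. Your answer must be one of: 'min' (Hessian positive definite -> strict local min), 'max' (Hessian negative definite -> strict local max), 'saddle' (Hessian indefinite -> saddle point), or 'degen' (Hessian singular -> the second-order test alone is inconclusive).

Compute the Hessian H = grad^2 f:
  H = [[-9, -6], [-6, -4]]
Verify stationarity: grad f(x*) = H x* + g = (0, 0).
Eigenvalues of H: -13, 0.
H has a zero eigenvalue (singular; negative semidefinite but not definite), so H is neither positive definite, negative definite, nor indefinite. The second-order test alone is inconclusive -> degen.
(Indeed, f is constant along the null direction of H through x*, so x* is not a strict local extremum.)

degen


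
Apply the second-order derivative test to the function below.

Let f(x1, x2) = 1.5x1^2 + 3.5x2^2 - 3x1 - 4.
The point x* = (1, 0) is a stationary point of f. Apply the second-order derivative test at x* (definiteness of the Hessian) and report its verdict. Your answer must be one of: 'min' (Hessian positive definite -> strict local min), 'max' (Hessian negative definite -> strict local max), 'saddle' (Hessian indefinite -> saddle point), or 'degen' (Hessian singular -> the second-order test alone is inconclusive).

Compute the Hessian H = grad^2 f:
  H = [[3, 0], [0, 7]]
Verify stationarity: grad f(x*) = H x* + g = (0, 0).
Eigenvalues of H: 3, 7.
Both eigenvalues > 0, so H is positive definite -> x* is a strict local min.

min


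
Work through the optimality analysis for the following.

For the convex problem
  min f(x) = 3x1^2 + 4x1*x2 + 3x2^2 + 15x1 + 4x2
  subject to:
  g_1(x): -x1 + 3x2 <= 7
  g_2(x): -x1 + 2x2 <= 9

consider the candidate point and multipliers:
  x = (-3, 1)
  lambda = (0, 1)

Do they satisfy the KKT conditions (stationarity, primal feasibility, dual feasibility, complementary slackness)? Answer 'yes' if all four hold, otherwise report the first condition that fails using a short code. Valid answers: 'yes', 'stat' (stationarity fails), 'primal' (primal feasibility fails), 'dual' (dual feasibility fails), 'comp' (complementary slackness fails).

Gradient of f: grad f(x) = Q x + c = (1, -2)
Constraint values g_i(x) = a_i^T x - b_i:
  g_1((-3, 1)) = -1
  g_2((-3, 1)) = -4
Stationarity residual: grad f(x) + sum_i lambda_i a_i = (0, 0)
  -> stationarity OK
Primal feasibility (all g_i <= 0): OK
Dual feasibility (all lambda_i >= 0): OK
Complementary slackness (lambda_i * g_i(x) = 0 for all i): FAILS

Verdict: the first failing condition is complementary_slackness -> comp.

comp


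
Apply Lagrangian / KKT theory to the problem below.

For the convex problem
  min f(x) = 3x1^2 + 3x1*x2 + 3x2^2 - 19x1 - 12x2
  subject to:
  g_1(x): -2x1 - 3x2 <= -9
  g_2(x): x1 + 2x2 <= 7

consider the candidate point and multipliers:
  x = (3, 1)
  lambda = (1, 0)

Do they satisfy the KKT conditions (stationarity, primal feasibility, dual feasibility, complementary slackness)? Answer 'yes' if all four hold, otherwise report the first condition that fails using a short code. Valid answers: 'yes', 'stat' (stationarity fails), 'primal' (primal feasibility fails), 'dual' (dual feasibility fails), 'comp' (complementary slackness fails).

Gradient of f: grad f(x) = Q x + c = (2, 3)
Constraint values g_i(x) = a_i^T x - b_i:
  g_1((3, 1)) = 0
  g_2((3, 1)) = -2
Stationarity residual: grad f(x) + sum_i lambda_i a_i = (0, 0)
  -> stationarity OK
Primal feasibility (all g_i <= 0): OK
Dual feasibility (all lambda_i >= 0): OK
Complementary slackness (lambda_i * g_i(x) = 0 for all i): OK

Verdict: yes, KKT holds.

yes


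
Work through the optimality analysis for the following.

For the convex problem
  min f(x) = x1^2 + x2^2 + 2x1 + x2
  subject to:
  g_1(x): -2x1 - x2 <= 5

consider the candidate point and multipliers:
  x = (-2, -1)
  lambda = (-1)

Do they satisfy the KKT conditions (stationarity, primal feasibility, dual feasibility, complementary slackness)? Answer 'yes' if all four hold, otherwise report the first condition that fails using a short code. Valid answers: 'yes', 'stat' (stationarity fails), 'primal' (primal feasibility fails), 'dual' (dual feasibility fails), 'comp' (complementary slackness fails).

Gradient of f: grad f(x) = Q x + c = (-2, -1)
Constraint values g_i(x) = a_i^T x - b_i:
  g_1((-2, -1)) = 0
Stationarity residual: grad f(x) + sum_i lambda_i a_i = (0, 0)
  -> stationarity OK
Primal feasibility (all g_i <= 0): OK
Dual feasibility (all lambda_i >= 0): FAILS
Complementary slackness (lambda_i * g_i(x) = 0 for all i): OK

Verdict: the first failing condition is dual_feasibility -> dual.

dual


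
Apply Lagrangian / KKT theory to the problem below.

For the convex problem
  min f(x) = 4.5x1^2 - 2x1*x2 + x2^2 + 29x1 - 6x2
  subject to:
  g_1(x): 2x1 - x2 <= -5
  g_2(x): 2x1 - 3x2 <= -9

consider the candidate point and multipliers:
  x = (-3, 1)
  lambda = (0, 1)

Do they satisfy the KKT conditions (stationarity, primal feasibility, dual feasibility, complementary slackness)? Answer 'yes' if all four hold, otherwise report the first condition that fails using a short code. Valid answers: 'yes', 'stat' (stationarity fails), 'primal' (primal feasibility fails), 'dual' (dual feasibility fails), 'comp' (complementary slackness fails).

Gradient of f: grad f(x) = Q x + c = (0, 2)
Constraint values g_i(x) = a_i^T x - b_i:
  g_1((-3, 1)) = -2
  g_2((-3, 1)) = 0
Stationarity residual: grad f(x) + sum_i lambda_i a_i = (2, -1)
  -> stationarity FAILS
Primal feasibility (all g_i <= 0): OK
Dual feasibility (all lambda_i >= 0): OK
Complementary slackness (lambda_i * g_i(x) = 0 for all i): OK

Verdict: the first failing condition is stationarity -> stat.

stat


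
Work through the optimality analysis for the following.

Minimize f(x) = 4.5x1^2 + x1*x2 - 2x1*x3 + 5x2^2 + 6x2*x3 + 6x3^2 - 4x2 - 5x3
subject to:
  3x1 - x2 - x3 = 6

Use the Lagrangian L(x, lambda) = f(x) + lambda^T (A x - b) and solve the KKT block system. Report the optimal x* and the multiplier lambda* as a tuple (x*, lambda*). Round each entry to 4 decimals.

Form the Lagrangian:
  L(x, lambda) = (1/2) x^T Q x + c^T x + lambda^T (A x - b)
Stationarity (grad_x L = 0): Q x + c + A^T lambda = 0.
Primal feasibility: A x = b.

This gives the KKT block system:
  [ Q   A^T ] [ x     ]   [-c ]
  [ A    0  ] [ lambda ] = [ b ]

Solving the linear system:
  x*      = (1.9818, -0.7273, 0.6727)
  lambda* = (-5.2545)
  f(x*)   = 15.5364

x* = (1.9818, -0.7273, 0.6727), lambda* = (-5.2545)


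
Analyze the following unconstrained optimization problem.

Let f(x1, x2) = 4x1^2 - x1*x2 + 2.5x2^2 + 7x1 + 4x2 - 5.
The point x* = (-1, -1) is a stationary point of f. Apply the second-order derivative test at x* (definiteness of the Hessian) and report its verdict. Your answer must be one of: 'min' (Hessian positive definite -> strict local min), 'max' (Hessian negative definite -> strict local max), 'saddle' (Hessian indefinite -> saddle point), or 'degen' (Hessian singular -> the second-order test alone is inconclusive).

Compute the Hessian H = grad^2 f:
  H = [[8, -1], [-1, 5]]
Verify stationarity: grad f(x*) = H x* + g = (0, 0).
Eigenvalues of H: 4.6972, 8.3028.
Both eigenvalues > 0, so H is positive definite -> x* is a strict local min.

min


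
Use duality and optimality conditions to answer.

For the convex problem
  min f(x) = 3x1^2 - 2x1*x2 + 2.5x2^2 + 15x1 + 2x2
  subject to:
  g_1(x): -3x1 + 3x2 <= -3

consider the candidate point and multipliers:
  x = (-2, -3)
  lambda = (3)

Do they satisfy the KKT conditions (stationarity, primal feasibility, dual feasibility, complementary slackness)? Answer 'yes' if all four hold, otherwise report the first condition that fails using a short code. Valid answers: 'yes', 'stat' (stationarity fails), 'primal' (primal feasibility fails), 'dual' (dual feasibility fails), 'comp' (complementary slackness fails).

Gradient of f: grad f(x) = Q x + c = (9, -9)
Constraint values g_i(x) = a_i^T x - b_i:
  g_1((-2, -3)) = 0
Stationarity residual: grad f(x) + sum_i lambda_i a_i = (0, 0)
  -> stationarity OK
Primal feasibility (all g_i <= 0): OK
Dual feasibility (all lambda_i >= 0): OK
Complementary slackness (lambda_i * g_i(x) = 0 for all i): OK

Verdict: yes, KKT holds.

yes


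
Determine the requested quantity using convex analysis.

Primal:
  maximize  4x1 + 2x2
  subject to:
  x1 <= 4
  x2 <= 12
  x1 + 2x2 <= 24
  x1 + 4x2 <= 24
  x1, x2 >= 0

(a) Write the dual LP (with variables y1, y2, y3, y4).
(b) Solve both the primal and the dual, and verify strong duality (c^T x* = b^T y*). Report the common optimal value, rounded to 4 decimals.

The standard primal-dual pair for 'max c^T x s.t. A x <= b, x >= 0' is:
  Dual:  min b^T y  s.t.  A^T y >= c,  y >= 0.

So the dual LP is:
  minimize  4y1 + 12y2 + 24y3 + 24y4
  subject to:
    y1 + y3 + y4 >= 4
    y2 + 2y3 + 4y4 >= 2
    y1, y2, y3, y4 >= 0

Solving the primal: x* = (4, 5).
  primal value c^T x* = 26.
Solving the dual: y* = (3.5, 0, 0, 0.5).
  dual value b^T y* = 26.
Strong duality: c^T x* = b^T y*. Confirmed.

26


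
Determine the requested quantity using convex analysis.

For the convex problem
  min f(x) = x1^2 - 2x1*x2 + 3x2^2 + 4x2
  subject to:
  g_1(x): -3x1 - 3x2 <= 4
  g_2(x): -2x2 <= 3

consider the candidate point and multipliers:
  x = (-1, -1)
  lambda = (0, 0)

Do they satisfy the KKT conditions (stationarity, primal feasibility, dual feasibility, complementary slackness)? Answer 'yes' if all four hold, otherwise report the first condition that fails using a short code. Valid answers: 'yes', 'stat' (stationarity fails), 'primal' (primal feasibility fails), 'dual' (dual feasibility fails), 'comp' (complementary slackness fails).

Gradient of f: grad f(x) = Q x + c = (0, 0)
Constraint values g_i(x) = a_i^T x - b_i:
  g_1((-1, -1)) = 2
  g_2((-1, -1)) = -1
Stationarity residual: grad f(x) + sum_i lambda_i a_i = (0, 0)
  -> stationarity OK
Primal feasibility (all g_i <= 0): FAILS
Dual feasibility (all lambda_i >= 0): OK
Complementary slackness (lambda_i * g_i(x) = 0 for all i): OK

Verdict: the first failing condition is primal_feasibility -> primal.

primal


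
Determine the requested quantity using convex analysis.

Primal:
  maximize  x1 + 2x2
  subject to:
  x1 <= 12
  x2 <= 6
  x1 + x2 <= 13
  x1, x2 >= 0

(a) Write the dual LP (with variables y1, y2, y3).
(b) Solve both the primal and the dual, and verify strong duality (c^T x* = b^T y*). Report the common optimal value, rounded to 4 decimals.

The standard primal-dual pair for 'max c^T x s.t. A x <= b, x >= 0' is:
  Dual:  min b^T y  s.t.  A^T y >= c,  y >= 0.

So the dual LP is:
  minimize  12y1 + 6y2 + 13y3
  subject to:
    y1 + y3 >= 1
    y2 + y3 >= 2
    y1, y2, y3 >= 0

Solving the primal: x* = (7, 6).
  primal value c^T x* = 19.
Solving the dual: y* = (0, 1, 1).
  dual value b^T y* = 19.
Strong duality: c^T x* = b^T y*. Confirmed.

19


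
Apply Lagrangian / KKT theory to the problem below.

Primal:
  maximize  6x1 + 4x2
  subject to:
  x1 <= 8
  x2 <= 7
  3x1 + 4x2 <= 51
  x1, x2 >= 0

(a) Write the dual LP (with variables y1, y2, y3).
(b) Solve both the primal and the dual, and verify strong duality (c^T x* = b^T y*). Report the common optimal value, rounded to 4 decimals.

The standard primal-dual pair for 'max c^T x s.t. A x <= b, x >= 0' is:
  Dual:  min b^T y  s.t.  A^T y >= c,  y >= 0.

So the dual LP is:
  minimize  8y1 + 7y2 + 51y3
  subject to:
    y1 + 3y3 >= 6
    y2 + 4y3 >= 4
    y1, y2, y3 >= 0

Solving the primal: x* = (8, 6.75).
  primal value c^T x* = 75.
Solving the dual: y* = (3, 0, 1).
  dual value b^T y* = 75.
Strong duality: c^T x* = b^T y*. Confirmed.

75


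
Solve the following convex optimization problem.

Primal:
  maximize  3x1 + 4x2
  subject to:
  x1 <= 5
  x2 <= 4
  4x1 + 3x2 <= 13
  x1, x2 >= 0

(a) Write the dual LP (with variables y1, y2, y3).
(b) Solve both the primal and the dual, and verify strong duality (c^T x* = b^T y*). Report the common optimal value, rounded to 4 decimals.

The standard primal-dual pair for 'max c^T x s.t. A x <= b, x >= 0' is:
  Dual:  min b^T y  s.t.  A^T y >= c,  y >= 0.

So the dual LP is:
  minimize  5y1 + 4y2 + 13y3
  subject to:
    y1 + 4y3 >= 3
    y2 + 3y3 >= 4
    y1, y2, y3 >= 0

Solving the primal: x* = (0.25, 4).
  primal value c^T x* = 16.75.
Solving the dual: y* = (0, 1.75, 0.75).
  dual value b^T y* = 16.75.
Strong duality: c^T x* = b^T y*. Confirmed.

16.75


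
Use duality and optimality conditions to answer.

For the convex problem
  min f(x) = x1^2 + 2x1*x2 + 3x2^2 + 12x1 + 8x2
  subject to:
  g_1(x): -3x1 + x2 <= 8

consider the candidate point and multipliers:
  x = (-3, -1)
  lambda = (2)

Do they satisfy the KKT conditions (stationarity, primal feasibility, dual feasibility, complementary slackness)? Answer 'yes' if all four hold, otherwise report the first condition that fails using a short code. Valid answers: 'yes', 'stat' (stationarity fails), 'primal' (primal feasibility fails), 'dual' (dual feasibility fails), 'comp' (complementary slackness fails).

Gradient of f: grad f(x) = Q x + c = (4, -4)
Constraint values g_i(x) = a_i^T x - b_i:
  g_1((-3, -1)) = 0
Stationarity residual: grad f(x) + sum_i lambda_i a_i = (-2, -2)
  -> stationarity FAILS
Primal feasibility (all g_i <= 0): OK
Dual feasibility (all lambda_i >= 0): OK
Complementary slackness (lambda_i * g_i(x) = 0 for all i): OK

Verdict: the first failing condition is stationarity -> stat.

stat


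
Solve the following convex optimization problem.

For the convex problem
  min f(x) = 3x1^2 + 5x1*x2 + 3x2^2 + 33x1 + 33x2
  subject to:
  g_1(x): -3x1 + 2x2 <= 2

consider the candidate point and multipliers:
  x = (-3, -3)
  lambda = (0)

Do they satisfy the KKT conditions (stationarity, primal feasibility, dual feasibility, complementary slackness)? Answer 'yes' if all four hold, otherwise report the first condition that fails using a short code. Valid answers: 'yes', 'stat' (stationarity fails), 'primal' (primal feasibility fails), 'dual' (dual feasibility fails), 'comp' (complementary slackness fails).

Gradient of f: grad f(x) = Q x + c = (0, 0)
Constraint values g_i(x) = a_i^T x - b_i:
  g_1((-3, -3)) = 1
Stationarity residual: grad f(x) + sum_i lambda_i a_i = (0, 0)
  -> stationarity OK
Primal feasibility (all g_i <= 0): FAILS
Dual feasibility (all lambda_i >= 0): OK
Complementary slackness (lambda_i * g_i(x) = 0 for all i): OK

Verdict: the first failing condition is primal_feasibility -> primal.

primal


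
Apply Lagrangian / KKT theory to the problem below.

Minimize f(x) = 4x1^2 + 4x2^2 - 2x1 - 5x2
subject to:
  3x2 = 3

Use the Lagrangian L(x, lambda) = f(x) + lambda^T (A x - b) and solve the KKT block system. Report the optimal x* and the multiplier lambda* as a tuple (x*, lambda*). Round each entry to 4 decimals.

Form the Lagrangian:
  L(x, lambda) = (1/2) x^T Q x + c^T x + lambda^T (A x - b)
Stationarity (grad_x L = 0): Q x + c + A^T lambda = 0.
Primal feasibility: A x = b.

This gives the KKT block system:
  [ Q   A^T ] [ x     ]   [-c ]
  [ A    0  ] [ lambda ] = [ b ]

Solving the linear system:
  x*      = (0.25, 1)
  lambda* = (-1)
  f(x*)   = -1.25

x* = (0.25, 1), lambda* = (-1)


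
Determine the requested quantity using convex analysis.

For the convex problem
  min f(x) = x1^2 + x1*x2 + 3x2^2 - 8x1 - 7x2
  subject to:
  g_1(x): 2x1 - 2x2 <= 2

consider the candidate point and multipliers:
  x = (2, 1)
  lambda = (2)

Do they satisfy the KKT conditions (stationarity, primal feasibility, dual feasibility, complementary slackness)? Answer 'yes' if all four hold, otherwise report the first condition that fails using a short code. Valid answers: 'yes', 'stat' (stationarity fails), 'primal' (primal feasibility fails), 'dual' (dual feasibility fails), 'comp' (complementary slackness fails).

Gradient of f: grad f(x) = Q x + c = (-3, 1)
Constraint values g_i(x) = a_i^T x - b_i:
  g_1((2, 1)) = 0
Stationarity residual: grad f(x) + sum_i lambda_i a_i = (1, -3)
  -> stationarity FAILS
Primal feasibility (all g_i <= 0): OK
Dual feasibility (all lambda_i >= 0): OK
Complementary slackness (lambda_i * g_i(x) = 0 for all i): OK

Verdict: the first failing condition is stationarity -> stat.

stat


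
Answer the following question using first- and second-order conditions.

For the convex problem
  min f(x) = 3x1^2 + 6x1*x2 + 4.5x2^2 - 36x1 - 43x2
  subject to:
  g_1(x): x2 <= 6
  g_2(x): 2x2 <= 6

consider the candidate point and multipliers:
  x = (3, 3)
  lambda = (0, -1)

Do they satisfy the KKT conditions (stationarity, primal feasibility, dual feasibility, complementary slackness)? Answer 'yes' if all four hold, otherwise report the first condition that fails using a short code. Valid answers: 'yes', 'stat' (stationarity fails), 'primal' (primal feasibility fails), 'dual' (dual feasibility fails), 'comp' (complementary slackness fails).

Gradient of f: grad f(x) = Q x + c = (0, 2)
Constraint values g_i(x) = a_i^T x - b_i:
  g_1((3, 3)) = -3
  g_2((3, 3)) = 0
Stationarity residual: grad f(x) + sum_i lambda_i a_i = (0, 0)
  -> stationarity OK
Primal feasibility (all g_i <= 0): OK
Dual feasibility (all lambda_i >= 0): FAILS
Complementary slackness (lambda_i * g_i(x) = 0 for all i): OK

Verdict: the first failing condition is dual_feasibility -> dual.

dual


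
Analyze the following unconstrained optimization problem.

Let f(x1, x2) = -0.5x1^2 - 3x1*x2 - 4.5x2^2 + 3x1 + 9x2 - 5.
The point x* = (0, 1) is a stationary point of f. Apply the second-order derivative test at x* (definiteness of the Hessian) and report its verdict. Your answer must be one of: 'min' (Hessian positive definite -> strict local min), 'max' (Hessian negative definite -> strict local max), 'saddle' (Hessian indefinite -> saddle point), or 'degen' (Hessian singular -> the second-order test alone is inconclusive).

Compute the Hessian H = grad^2 f:
  H = [[-1, -3], [-3, -9]]
Verify stationarity: grad f(x*) = H x* + g = (0, 0).
Eigenvalues of H: -10, 0.
H has a zero eigenvalue (singular; negative semidefinite but not definite), so H is neither positive definite, negative definite, nor indefinite. The second-order test alone is inconclusive -> degen.
(Indeed, f is constant along the null direction of H through x*, so x* is not a strict local extremum.)

degen


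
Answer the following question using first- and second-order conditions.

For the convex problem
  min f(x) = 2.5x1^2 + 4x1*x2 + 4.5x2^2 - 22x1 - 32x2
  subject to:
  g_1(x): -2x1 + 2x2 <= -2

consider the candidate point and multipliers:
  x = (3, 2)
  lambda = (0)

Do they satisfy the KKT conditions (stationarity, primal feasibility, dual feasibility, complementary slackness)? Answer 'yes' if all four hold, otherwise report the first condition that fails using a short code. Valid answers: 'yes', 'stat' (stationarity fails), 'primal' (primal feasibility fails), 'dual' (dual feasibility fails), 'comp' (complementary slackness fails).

Gradient of f: grad f(x) = Q x + c = (1, -2)
Constraint values g_i(x) = a_i^T x - b_i:
  g_1((3, 2)) = 0
Stationarity residual: grad f(x) + sum_i lambda_i a_i = (1, -2)
  -> stationarity FAILS
Primal feasibility (all g_i <= 0): OK
Dual feasibility (all lambda_i >= 0): OK
Complementary slackness (lambda_i * g_i(x) = 0 for all i): OK

Verdict: the first failing condition is stationarity -> stat.

stat


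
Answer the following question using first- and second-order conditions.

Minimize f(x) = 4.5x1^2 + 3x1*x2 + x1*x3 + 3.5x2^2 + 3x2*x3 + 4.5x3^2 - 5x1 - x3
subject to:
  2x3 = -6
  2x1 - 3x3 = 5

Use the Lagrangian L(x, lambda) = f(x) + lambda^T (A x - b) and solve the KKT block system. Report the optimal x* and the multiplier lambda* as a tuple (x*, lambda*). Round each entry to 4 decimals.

Form the Lagrangian:
  L(x, lambda) = (1/2) x^T Q x + c^T x + lambda^T (A x - b)
Stationarity (grad_x L = 0): Q x + c + A^T lambda = 0.
Primal feasibility: A x = b.

This gives the KKT block system:
  [ Q   A^T ] [ x     ]   [-c ]
  [ A    0  ] [ lambda ] = [ b ]

Solving the linear system:
  x*      = (-2, 2.1429, -3)
  lambda* = (26.4643, 9.7857)
  f(x*)   = 61.4286

x* = (-2, 2.1429, -3), lambda* = (26.4643, 9.7857)


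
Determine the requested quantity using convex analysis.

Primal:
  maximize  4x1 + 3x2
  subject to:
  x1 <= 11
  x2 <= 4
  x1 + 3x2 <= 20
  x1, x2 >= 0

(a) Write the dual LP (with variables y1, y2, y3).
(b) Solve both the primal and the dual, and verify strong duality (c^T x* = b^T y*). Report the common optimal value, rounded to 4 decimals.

The standard primal-dual pair for 'max c^T x s.t. A x <= b, x >= 0' is:
  Dual:  min b^T y  s.t.  A^T y >= c,  y >= 0.

So the dual LP is:
  minimize  11y1 + 4y2 + 20y3
  subject to:
    y1 + y3 >= 4
    y2 + 3y3 >= 3
    y1, y2, y3 >= 0

Solving the primal: x* = (11, 3).
  primal value c^T x* = 53.
Solving the dual: y* = (3, 0, 1).
  dual value b^T y* = 53.
Strong duality: c^T x* = b^T y*. Confirmed.

53


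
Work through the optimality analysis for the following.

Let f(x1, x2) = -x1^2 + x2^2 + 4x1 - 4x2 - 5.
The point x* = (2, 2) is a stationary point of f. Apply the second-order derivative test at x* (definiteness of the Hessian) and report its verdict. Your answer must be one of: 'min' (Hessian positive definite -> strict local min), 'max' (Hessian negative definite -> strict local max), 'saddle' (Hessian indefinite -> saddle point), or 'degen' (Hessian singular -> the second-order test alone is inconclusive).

Compute the Hessian H = grad^2 f:
  H = [[-2, 0], [0, 2]]
Verify stationarity: grad f(x*) = H x* + g = (0, 0).
Eigenvalues of H: -2, 2.
Eigenvalues have mixed signs, so H is indefinite -> x* is a saddle point.

saddle


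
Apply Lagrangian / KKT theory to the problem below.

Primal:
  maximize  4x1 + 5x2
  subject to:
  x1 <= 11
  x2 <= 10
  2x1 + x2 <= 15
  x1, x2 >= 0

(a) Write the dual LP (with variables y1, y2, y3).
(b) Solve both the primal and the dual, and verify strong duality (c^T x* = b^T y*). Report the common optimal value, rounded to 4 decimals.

The standard primal-dual pair for 'max c^T x s.t. A x <= b, x >= 0' is:
  Dual:  min b^T y  s.t.  A^T y >= c,  y >= 0.

So the dual LP is:
  minimize  11y1 + 10y2 + 15y3
  subject to:
    y1 + 2y3 >= 4
    y2 + y3 >= 5
    y1, y2, y3 >= 0

Solving the primal: x* = (2.5, 10).
  primal value c^T x* = 60.
Solving the dual: y* = (0, 3, 2).
  dual value b^T y* = 60.
Strong duality: c^T x* = b^T y*. Confirmed.

60


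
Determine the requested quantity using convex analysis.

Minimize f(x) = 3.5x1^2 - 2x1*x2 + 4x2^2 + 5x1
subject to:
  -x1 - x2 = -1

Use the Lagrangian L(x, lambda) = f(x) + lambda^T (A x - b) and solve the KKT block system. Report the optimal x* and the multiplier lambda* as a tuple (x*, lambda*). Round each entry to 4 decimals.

Form the Lagrangian:
  L(x, lambda) = (1/2) x^T Q x + c^T x + lambda^T (A x - b)
Stationarity (grad_x L = 0): Q x + c + A^T lambda = 0.
Primal feasibility: A x = b.

This gives the KKT block system:
  [ Q   A^T ] [ x     ]   [-c ]
  [ A    0  ] [ lambda ] = [ b ]

Solving the linear system:
  x*      = (0.2632, 0.7368)
  lambda* = (5.3684)
  f(x*)   = 3.3421

x* = (0.2632, 0.7368), lambda* = (5.3684)


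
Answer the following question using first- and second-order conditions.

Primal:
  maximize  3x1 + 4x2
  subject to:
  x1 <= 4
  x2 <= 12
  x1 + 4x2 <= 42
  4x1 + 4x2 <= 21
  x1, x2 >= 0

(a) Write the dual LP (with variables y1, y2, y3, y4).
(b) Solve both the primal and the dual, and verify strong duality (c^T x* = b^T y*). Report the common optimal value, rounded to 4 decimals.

The standard primal-dual pair for 'max c^T x s.t. A x <= b, x >= 0' is:
  Dual:  min b^T y  s.t.  A^T y >= c,  y >= 0.

So the dual LP is:
  minimize  4y1 + 12y2 + 42y3 + 21y4
  subject to:
    y1 + y3 + 4y4 >= 3
    y2 + 4y3 + 4y4 >= 4
    y1, y2, y3, y4 >= 0

Solving the primal: x* = (0, 5.25).
  primal value c^T x* = 21.
Solving the dual: y* = (0, 0, 0, 1).
  dual value b^T y* = 21.
Strong duality: c^T x* = b^T y*. Confirmed.

21


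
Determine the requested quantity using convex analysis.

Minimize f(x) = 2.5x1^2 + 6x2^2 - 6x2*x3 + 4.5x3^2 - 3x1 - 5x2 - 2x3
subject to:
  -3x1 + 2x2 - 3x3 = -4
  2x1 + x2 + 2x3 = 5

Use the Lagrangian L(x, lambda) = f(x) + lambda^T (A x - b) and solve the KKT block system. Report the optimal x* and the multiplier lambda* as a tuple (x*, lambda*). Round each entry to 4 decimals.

Form the Lagrangian:
  L(x, lambda) = (1/2) x^T Q x + c^T x + lambda^T (A x - b)
Stationarity (grad_x L = 0): Q x + c + A^T lambda = 0.
Primal feasibility: A x = b.

This gives the KKT block system:
  [ Q   A^T ] [ x     ]   [-c ]
  [ A    0  ] [ lambda ] = [ b ]

Solving the linear system:
  x*      = (0.9286, 1, 1.0714)
  lambda* = (0.0714, -0.7143)
  f(x*)   = -3.0357

x* = (0.9286, 1, 1.0714), lambda* = (0.0714, -0.7143)


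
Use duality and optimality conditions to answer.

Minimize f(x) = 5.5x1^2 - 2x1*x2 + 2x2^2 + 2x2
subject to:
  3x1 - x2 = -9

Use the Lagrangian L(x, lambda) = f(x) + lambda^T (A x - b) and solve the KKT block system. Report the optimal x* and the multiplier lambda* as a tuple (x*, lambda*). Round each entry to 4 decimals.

Form the Lagrangian:
  L(x, lambda) = (1/2) x^T Q x + c^T x + lambda^T (A x - b)
Stationarity (grad_x L = 0): Q x + c + A^T lambda = 0.
Primal feasibility: A x = b.

This gives the KKT block system:
  [ Q   A^T ] [ x     ]   [-c ]
  [ A    0  ] [ lambda ] = [ b ]

Solving the linear system:
  x*      = (-2.7429, 0.7714)
  lambda* = (10.5714)
  f(x*)   = 48.3429

x* = (-2.7429, 0.7714), lambda* = (10.5714)


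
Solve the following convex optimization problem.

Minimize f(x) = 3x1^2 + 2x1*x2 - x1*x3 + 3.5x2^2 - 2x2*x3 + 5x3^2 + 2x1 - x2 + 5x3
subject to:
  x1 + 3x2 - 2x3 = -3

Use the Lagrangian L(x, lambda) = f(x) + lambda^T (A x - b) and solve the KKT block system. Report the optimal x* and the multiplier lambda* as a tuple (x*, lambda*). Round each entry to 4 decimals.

Form the Lagrangian:
  L(x, lambda) = (1/2) x^T Q x + c^T x + lambda^T (A x - b)
Stationarity (grad_x L = 0): Q x + c + A^T lambda = 0.
Primal feasibility: A x = b.

This gives the KKT block system:
  [ Q   A^T ] [ x     ]   [-c ]
  [ A    0  ] [ lambda ] = [ b ]

Solving the linear system:
  x*      = (-0.5088, -0.9548, -0.1866)
  lambda* = (2.776)
  f(x*)   = 3.666

x* = (-0.5088, -0.9548, -0.1866), lambda* = (2.776)


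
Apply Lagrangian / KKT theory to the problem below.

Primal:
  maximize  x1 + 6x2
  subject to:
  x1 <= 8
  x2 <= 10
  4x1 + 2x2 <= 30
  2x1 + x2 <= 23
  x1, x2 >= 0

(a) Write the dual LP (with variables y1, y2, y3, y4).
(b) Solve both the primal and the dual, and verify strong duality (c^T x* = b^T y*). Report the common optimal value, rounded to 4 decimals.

The standard primal-dual pair for 'max c^T x s.t. A x <= b, x >= 0' is:
  Dual:  min b^T y  s.t.  A^T y >= c,  y >= 0.

So the dual LP is:
  minimize  8y1 + 10y2 + 30y3 + 23y4
  subject to:
    y1 + 4y3 + 2y4 >= 1
    y2 + 2y3 + y4 >= 6
    y1, y2, y3, y4 >= 0

Solving the primal: x* = (2.5, 10).
  primal value c^T x* = 62.5.
Solving the dual: y* = (0, 5.5, 0.25, 0).
  dual value b^T y* = 62.5.
Strong duality: c^T x* = b^T y*. Confirmed.

62.5


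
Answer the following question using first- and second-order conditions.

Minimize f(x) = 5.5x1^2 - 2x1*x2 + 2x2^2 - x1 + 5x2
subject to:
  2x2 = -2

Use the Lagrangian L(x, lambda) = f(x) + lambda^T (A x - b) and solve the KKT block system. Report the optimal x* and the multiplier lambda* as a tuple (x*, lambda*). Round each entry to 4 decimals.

Form the Lagrangian:
  L(x, lambda) = (1/2) x^T Q x + c^T x + lambda^T (A x - b)
Stationarity (grad_x L = 0): Q x + c + A^T lambda = 0.
Primal feasibility: A x = b.

This gives the KKT block system:
  [ Q   A^T ] [ x     ]   [-c ]
  [ A    0  ] [ lambda ] = [ b ]

Solving the linear system:
  x*      = (-0.0909, -1)
  lambda* = (-0.5909)
  f(x*)   = -3.0455

x* = (-0.0909, -1), lambda* = (-0.5909)


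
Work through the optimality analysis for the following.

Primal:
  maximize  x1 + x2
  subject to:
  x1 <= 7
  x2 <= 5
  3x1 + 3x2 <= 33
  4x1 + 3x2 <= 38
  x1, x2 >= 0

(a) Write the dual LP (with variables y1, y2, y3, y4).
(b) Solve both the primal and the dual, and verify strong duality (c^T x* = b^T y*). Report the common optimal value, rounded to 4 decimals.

The standard primal-dual pair for 'max c^T x s.t. A x <= b, x >= 0' is:
  Dual:  min b^T y  s.t.  A^T y >= c,  y >= 0.

So the dual LP is:
  minimize  7y1 + 5y2 + 33y3 + 38y4
  subject to:
    y1 + 3y3 + 4y4 >= 1
    y2 + 3y3 + 3y4 >= 1
    y1, y2, y3, y4 >= 0

Solving the primal: x* = (5.75, 5).
  primal value c^T x* = 10.75.
Solving the dual: y* = (0, 0.25, 0, 0.25).
  dual value b^T y* = 10.75.
Strong duality: c^T x* = b^T y*. Confirmed.

10.75


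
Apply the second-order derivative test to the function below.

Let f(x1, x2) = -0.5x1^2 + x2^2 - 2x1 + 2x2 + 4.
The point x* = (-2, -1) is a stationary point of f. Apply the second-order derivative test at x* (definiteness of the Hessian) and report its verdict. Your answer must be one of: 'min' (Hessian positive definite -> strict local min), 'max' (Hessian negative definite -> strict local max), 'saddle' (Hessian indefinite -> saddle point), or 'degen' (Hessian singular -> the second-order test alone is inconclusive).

Compute the Hessian H = grad^2 f:
  H = [[-1, 0], [0, 2]]
Verify stationarity: grad f(x*) = H x* + g = (0, 0).
Eigenvalues of H: -1, 2.
Eigenvalues have mixed signs, so H is indefinite -> x* is a saddle point.

saddle
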